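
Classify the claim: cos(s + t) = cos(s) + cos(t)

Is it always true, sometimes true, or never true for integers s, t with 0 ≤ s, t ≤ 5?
Never true

The claim fails for every pair in the range. For instance at (s, t) = (2, 5): LHS = cos(7) ≈ 0.7539, RHS = cos(2) + cos(5) ≈ -0.1325.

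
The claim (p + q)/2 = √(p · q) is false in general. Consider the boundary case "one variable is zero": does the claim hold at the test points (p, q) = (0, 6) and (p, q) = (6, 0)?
At (0, 6): LHS = 3 ≠ RHS = 0
At (6, 0): LHS = 3 ≠ RHS = 0

Answer: No, fails at both test points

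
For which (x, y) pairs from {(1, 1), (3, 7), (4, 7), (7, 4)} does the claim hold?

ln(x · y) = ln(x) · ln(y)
Testing each pair:
(1, 1): LHS = 0, RHS = 0 → holds
(3, 7): LHS = ln(21) ≈ 3.045, RHS = ln(3)·ln(7) ≈ 2.138 → fails
(4, 7): LHS = ln(28) ≈ 3.332, RHS = ln(4)·ln(7) ≈ 2.698 → fails
(7, 4): LHS = ln(28) ≈ 3.332, RHS = ln(4)·ln(7) ≈ 2.698 → fails

1 of 4 pairs satisfies the claim.

Answer: (1, 1)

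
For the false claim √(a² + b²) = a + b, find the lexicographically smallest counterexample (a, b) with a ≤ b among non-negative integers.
(a, b) = (1, 1)

At (0, 0): both sides equal 0, so it holds there.
At (0, 4): both sides equal 4, so it holds there.

Substituting (1, 1) into the claim:
LHS = √(1² + 1²) = √(2) ≈ 1.414
RHS = 1 + 1 = 2

Since LHS ≠ RHS, this pair disproves the claim, and no lexicographically smaller pair (a ≤ b, non-negative integers) does.

For instance (5, 6) is also a counterexample (LHS = √(61) ≈ 7.81, RHS = 11), but it's lexicographically larger.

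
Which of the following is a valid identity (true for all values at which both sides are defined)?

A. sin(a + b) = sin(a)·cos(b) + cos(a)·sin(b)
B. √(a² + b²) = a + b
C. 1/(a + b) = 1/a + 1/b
A

A: holds — e.g. at (1, 2), both sides equal sin(3) ≈ 0.1411.
B: fails at (2, 4) — LHS = 2·√(5) ≈ 4.472, RHS = 6.
C: fails at (5, 8) — LHS = 1/13, RHS = 13/40.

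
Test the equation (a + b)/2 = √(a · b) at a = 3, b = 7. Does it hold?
Substituting a = 3, b = 7:

LHS = (3 + 7)/2 = 5
RHS = √(3 · 7) = √(21) ≈ 4.583

LHS ≠ RHS, so the equation does not hold at this point.

Answer: Fails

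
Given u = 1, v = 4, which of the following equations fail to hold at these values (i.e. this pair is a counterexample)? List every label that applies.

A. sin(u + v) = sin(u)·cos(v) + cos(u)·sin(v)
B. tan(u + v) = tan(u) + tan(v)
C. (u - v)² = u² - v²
B, C

Evaluating each claim at the given values:
A. LHS = sin(5) ≈ -0.9589, RHS = sin(1)·cos(4) + sin(4)·cos(1) ≈ -0.9589 → holds here (LHS = RHS)
B. LHS = tan(5) ≈ -3.381, RHS = tan(4) + tan(1) ≈ 2.715 → fails here (LHS ≠ RHS)
C. LHS = 9, RHS = -15 → fails here (LHS ≠ RHS)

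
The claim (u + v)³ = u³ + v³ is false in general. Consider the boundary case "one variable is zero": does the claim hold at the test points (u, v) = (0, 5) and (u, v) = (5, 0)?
Yes, holds at both test points

At (0, 5): LHS = 125, RHS = 125 → equal
At (5, 0): LHS = 125, RHS = 125 → equal

So the claim does hold at both of these boundary points, even though it is not an identity.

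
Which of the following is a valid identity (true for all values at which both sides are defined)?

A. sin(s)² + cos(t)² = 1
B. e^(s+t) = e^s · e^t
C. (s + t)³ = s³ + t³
A: fails at (1, 5) — LHS = cos(5)² + sin(1)² ≈ 0.7885, RHS = 1.
B: holds — e.g. at (6, 7), both sides equal e^13 ≈ 442413.4.
C: fails at (2, 7) — LHS = 729, RHS = 351.

Answer: B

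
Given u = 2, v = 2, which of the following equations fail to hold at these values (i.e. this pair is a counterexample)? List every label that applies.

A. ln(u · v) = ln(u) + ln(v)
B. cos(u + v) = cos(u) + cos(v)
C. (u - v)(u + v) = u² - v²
B

Evaluating each claim at the given values:
A. LHS = ln(4) ≈ 1.386, RHS = 2·ln(2) ≈ 1.386 → holds here (LHS = RHS)
B. LHS = cos(4) ≈ -0.6536, RHS = 2·cos(2) ≈ -0.8323 → fails here (LHS ≠ RHS)
C. LHS = 0, RHS = 0 → holds here (LHS = RHS)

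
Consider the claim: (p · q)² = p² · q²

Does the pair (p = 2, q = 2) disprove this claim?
Substituting p = 2, q = 2:
LHS = (2 · 2)² = 16
RHS = 2² · 2² = 16

The sides agree, so this pair does not disprove the claim.

Answer: No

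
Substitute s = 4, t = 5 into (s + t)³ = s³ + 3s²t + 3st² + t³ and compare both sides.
LHS = (4 + 5)³ = 729
RHS = 4³ + 3·4²·5 + 3·4·5² + 5³ = 729

LHS = RHS: the two sides agree.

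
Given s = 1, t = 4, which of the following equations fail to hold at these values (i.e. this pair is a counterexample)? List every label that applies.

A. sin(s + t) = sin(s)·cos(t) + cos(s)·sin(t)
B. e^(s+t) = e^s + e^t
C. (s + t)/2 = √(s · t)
Evaluating each claim at the given values:
A. LHS = sin(5) ≈ -0.9589, RHS = sin(1)·cos(4) + sin(4)·cos(1) ≈ -0.9589 → holds here (LHS = RHS)
B. LHS = e^5 ≈ 148.4, RHS = e + e^4 ≈ 57.32 → fails here (LHS ≠ RHS)
C. LHS = 5/2, RHS = 2 → fails here (LHS ≠ RHS)

Answer: B, C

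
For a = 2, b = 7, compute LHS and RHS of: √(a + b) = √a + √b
LHS = √(2 + 7) = 3
RHS = √2 + √7 = √(2) + √(7) ≈ 4.06

LHS ≠ RHS (they differ by about 1.06), so the equation does not hold here.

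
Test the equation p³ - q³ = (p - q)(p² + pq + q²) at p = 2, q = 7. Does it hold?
Holds

Substituting p = 2, q = 7:

LHS = 2³ - 7³ = -335
RHS = (2 - 7)(2² + 2·7 + 7²) = -335

LHS = RHS, so the equation holds at this point.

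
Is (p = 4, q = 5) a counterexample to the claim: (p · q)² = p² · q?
Substituting p = 4, q = 5:
LHS = (4 · 5)² = 400
RHS = 4² · 5 = 80

Since LHS ≠ RHS, this pair disproves the claim.

Answer: Yes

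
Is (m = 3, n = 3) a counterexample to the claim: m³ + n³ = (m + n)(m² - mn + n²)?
No

Substituting m = 3, n = 3:
LHS = 3³ + 3³ = 54
RHS = (3 + 3)(3² - 3·3 + 3²) = 54

The sides agree, so this pair does not disprove the claim.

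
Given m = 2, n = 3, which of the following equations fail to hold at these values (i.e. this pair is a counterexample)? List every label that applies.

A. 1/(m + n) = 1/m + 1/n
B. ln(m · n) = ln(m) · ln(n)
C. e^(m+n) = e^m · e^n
A, B

Evaluating each claim at the given values:
A. LHS = 1/5, RHS = 5/6 → fails here (LHS ≠ RHS)
B. LHS = ln(6) ≈ 1.792, RHS = ln(2)·ln(3) ≈ 0.7615 → fails here (LHS ≠ RHS)
C. LHS = e^5 ≈ 148.4, RHS = e^5 ≈ 148.4 → holds here (LHS = RHS)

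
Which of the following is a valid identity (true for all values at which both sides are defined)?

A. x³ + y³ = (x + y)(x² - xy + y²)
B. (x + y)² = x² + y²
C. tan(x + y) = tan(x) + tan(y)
A

A: holds — e.g. at (2, 3), both sides equal 35.
B: fails at (1, 1) — LHS = 4, RHS = 2.
C: fails at (2, 7) — LHS = tan(9) ≈ -0.4523, RHS = tan(2) + tan(7) ≈ -1.314.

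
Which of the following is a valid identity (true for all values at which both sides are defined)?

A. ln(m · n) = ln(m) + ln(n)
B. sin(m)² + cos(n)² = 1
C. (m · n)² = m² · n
A

A: holds — e.g. at (5, 5), both sides equal ln(25) ≈ 3.219.
B: fails at (1, 4) — LHS = cos(4)² + sin(1)² ≈ 1.135, RHS = 1.
C: fails at (4, 4) — LHS = 256, RHS = 64.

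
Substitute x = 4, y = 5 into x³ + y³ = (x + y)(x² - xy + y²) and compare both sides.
LHS = 4³ + 5³ = 189
RHS = (4 + 5)(4² - 4·5 + 5²) = 189

LHS = RHS: the two sides agree.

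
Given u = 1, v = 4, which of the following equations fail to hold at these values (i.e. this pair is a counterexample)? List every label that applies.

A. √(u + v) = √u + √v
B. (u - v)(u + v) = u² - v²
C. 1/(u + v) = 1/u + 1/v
Evaluating each claim at the given values:
A. LHS = √(5) ≈ 2.236, RHS = 3 → fails here (LHS ≠ RHS)
B. LHS = -15, RHS = -15 → holds here (LHS = RHS)
C. LHS = 1/5, RHS = 5/4 → fails here (LHS ≠ RHS)

Answer: A, C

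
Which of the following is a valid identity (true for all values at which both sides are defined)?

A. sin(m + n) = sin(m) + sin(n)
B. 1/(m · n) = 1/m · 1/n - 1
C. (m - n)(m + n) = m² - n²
C

A: fails at (2, 3) — LHS = sin(5) ≈ -0.9589, RHS = sin(3) + sin(2) ≈ 1.05.
B: fails at (5, 5) — LHS = 1/25, RHS = -24/25.
C: holds — e.g. at (5, 8), both sides equal -39.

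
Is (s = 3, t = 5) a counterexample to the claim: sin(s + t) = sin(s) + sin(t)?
Yes

Substituting s = 3, t = 5:
LHS = sin(3 + 5) = sin(8) ≈ 0.9894
RHS = sin(3) + sin(5) ≈ -0.8178

Since LHS ≠ RHS, this pair disproves the claim.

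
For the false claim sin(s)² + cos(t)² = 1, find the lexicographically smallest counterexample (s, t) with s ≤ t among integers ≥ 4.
Substituting (4, 5) into the claim:
LHS = sin(4)² + cos(5)² ≈ 0.6532
RHS = 1

Since LHS ≠ RHS, this pair disproves the claim, and no lexicographically smaller pair (s ≤ t, integers ≥ 4) does.

For instance (5, 7) is also a counterexample (LHS = cos(7)² + sin(5)² ≈ 1.488, RHS = 1), but it's lexicographically larger.

Answer: (s, t) = (4, 5)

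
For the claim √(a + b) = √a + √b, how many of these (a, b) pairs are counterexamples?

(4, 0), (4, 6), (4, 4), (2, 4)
Testing each pair:
(4, 0): LHS = 2, RHS = 2 → satisfies claim
(4, 6): LHS = √(10) ≈ 3.162, RHS = 2 + √(6) ≈ 4.449 → counterexample
(4, 4): LHS = 2·√(2) ≈ 2.828, RHS = 4 → counterexample
(2, 4): LHS = √(6) ≈ 2.449, RHS = √(2) + 2 ≈ 3.414 → counterexample

That makes 3 counterexamples.

Answer: 3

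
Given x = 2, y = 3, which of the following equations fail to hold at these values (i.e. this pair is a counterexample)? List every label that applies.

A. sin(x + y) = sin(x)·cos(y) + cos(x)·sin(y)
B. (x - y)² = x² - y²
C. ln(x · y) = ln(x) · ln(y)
Evaluating each claim at the given values:
A. LHS = sin(5) ≈ -0.9589, RHS = sin(2)·cos(3) + sin(3)·cos(2) ≈ -0.9589 → holds here (LHS = RHS)
B. LHS = 1, RHS = -5 → fails here (LHS ≠ RHS)
C. LHS = ln(6) ≈ 1.792, RHS = ln(2)·ln(3) ≈ 0.7615 → fails here (LHS ≠ RHS)

Answer: B, C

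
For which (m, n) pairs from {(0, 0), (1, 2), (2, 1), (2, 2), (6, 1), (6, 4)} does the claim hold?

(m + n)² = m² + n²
Testing each pair:
(0, 0): LHS = 0, RHS = 0 → holds
(1, 2): LHS = 9, RHS = 5 → fails
(2, 1): LHS = 9, RHS = 5 → fails
(2, 2): LHS = 16, RHS = 8 → fails
(6, 1): LHS = 49, RHS = 37 → fails
(6, 4): LHS = 100, RHS = 52 → fails

1 of 6 pairs satisfies the claim.

Answer: (0, 0)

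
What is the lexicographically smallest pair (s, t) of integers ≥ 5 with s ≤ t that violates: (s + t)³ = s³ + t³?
(s, t) = (5, 5)

Substituting (5, 5) into the claim:
LHS = (5 + 5)³ = 1000
RHS = 5³ + 5³ = 250

Since LHS ≠ RHS, this pair disproves the claim, and no lexicographically smaller pair (s ≤ t, integers ≥ 5) does.

For instance (6, 7) is also a counterexample (LHS = 2197, RHS = 559), but it's lexicographically larger.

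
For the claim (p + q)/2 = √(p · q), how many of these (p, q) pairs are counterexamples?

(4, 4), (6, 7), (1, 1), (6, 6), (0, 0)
1

Testing each pair:
(4, 4): LHS = 4, RHS = 4 → satisfies claim
(6, 7): LHS = 13/2, RHS = √(42) ≈ 6.481 → counterexample
(1, 1): LHS = 1, RHS = 1 → satisfies claim
(6, 6): LHS = 6, RHS = 6 → satisfies claim
(0, 0): LHS = 0, RHS = 0 → satisfies claim

That makes 1 counterexample.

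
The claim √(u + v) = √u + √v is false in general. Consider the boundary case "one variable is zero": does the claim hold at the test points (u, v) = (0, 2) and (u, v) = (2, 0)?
Yes, holds at both test points

At (0, 2): LHS = √(2) ≈ 1.414, RHS = √(2) ≈ 1.414 → equal
At (2, 0): LHS = √(2) ≈ 1.414, RHS = √(2) ≈ 1.414 → equal

So the claim does hold at both of these boundary points, even though it is not an identity.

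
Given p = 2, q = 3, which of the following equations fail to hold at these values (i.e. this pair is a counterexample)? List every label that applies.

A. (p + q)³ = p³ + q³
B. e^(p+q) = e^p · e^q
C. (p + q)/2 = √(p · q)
A, C

Evaluating each claim at the given values:
A. LHS = 125, RHS = 35 → fails here (LHS ≠ RHS)
B. LHS = e^5 ≈ 148.4, RHS = e^5 ≈ 148.4 → holds here (LHS = RHS)
C. LHS = 5/2, RHS = √(6) ≈ 2.449 → fails here (LHS ≠ RHS)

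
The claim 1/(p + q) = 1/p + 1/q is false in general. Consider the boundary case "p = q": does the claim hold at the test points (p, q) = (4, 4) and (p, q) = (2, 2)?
At (4, 4): LHS = 1/8 ≠ RHS = 1/2
At (2, 2): LHS = 1/4 ≠ RHS = 1

Answer: No, fails at both test points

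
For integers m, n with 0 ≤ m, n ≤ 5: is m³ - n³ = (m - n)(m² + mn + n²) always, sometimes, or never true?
Always true

The identity holds for every pair in the range. For instance at (m, n) = (4, 4): both sides equal 0.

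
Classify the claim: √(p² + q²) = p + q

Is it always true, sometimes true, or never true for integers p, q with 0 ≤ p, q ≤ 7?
Sometimes true

It holds at (p, q) = (0, 5) (both sides equal 5), but fails at (p, q) = (6, 5) (LHS = √(61) ≈ 7.81, RHS = 11).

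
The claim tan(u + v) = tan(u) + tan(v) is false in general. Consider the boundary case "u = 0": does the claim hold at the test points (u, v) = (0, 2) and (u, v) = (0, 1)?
At (0, 2): LHS = tan(2) ≈ -2.185, RHS = tan(2) ≈ -2.185 → equal
At (0, 1): LHS = tan(1) ≈ 1.557, RHS = tan(1) ≈ 1.557 → equal

So the claim does hold at both of these boundary points, even though it is not an identity.

Answer: Yes, holds at both test points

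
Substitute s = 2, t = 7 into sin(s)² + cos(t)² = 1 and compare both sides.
LHS = sin(2)² + cos(7)² ≈ 1.395
RHS = 1

LHS ≠ RHS (they differ by about 0.3952), so the equation does not hold here.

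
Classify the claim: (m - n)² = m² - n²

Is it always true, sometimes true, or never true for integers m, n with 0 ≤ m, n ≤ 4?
Sometimes true

It holds at (m, n) = (2, 2) (both sides equal 0), but fails at (m, n) = (2, 1) (LHS = 1, RHS = 3).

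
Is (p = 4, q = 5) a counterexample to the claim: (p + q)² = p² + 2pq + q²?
Substituting p = 4, q = 5:
LHS = (4 + 5)² = 81
RHS = 4² + 2·4·5 + 5² = 81

The sides agree, so this pair does not disprove the claim.

Answer: No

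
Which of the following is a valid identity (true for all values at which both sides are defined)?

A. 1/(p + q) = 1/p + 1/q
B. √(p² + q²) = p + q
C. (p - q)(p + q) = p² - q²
A: fails at (3, 7) — LHS = 1/10, RHS = 10/21.
B: fails at (5, 8) — LHS = √(89) ≈ 9.434, RHS = 13.
C: holds — e.g. at (2, 3), both sides equal -5.

Answer: C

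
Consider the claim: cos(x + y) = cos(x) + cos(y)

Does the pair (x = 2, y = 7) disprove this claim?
Yes

Substituting x = 2, y = 7:
LHS = cos(2 + 7) = cos(9) ≈ -0.9111
RHS = cos(2) + cos(7) ≈ 0.3378

Since LHS ≠ RHS, this pair disproves the claim.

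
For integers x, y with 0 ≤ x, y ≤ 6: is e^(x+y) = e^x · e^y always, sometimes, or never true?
Always true

The identity holds for every pair in the range. For instance at (x, y) = (3, 2): both sides equal e^5 ≈ 148.4.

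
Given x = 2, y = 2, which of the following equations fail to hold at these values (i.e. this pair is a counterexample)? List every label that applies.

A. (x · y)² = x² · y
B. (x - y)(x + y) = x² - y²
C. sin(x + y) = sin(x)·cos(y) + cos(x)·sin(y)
A

Evaluating each claim at the given values:
A. LHS = 16, RHS = 8 → fails here (LHS ≠ RHS)
B. LHS = 0, RHS = 0 → holds here (LHS = RHS)
C. LHS = sin(4) ≈ -0.7568, RHS = 2·sin(2)·cos(2) ≈ -0.7568 → holds here (LHS = RHS)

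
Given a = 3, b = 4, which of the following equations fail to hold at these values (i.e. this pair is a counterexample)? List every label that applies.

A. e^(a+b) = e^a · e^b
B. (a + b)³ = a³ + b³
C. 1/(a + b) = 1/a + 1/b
B, C

Evaluating each claim at the given values:
A. LHS = e^7 ≈ 1097, RHS = e^7 ≈ 1097 → holds here (LHS = RHS)
B. LHS = 343, RHS = 91 → fails here (LHS ≠ RHS)
C. LHS = 1/7, RHS = 7/12 → fails here (LHS ≠ RHS)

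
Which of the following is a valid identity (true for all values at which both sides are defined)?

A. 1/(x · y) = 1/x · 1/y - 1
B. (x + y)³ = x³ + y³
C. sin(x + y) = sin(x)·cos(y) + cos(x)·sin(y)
A: fails at (2, 7) — LHS = 1/14, RHS = -13/14.
B: fails at (5, 8) — LHS = 2197, RHS = 637.
C: holds — e.g. at (3, 7), both sides equal sin(10) ≈ -0.544.

Answer: C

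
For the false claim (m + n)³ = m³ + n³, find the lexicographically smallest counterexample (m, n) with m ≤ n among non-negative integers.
Substituting (1, 1) into the claim:
LHS = (1 + 1)³ = 8
RHS = 1³ + 1³ = 2

Since LHS ≠ RHS, this pair disproves the claim, and no lexicographically smaller pair (m ≤ n, non-negative integers) does.

For instance (6, 7) is also a counterexample (LHS = 2197, RHS = 559), but it's lexicographically larger.

Answer: (m, n) = (1, 1)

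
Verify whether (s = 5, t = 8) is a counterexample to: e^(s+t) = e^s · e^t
Substituting s = 5, t = 8:
LHS = e^(5+8) = e^13 ≈ 442413.4
RHS = e^5 · e^8 = e^13 ≈ 442413.4

The sides agree, so this pair does not disprove the claim.

Answer: No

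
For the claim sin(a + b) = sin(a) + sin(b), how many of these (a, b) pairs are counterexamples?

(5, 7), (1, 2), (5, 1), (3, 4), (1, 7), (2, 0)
5

Testing each pair:
(5, 7): LHS = sin(12) ≈ -0.5366, RHS = sin(5) + sin(7) ≈ -0.3019 → counterexample
(1, 2): LHS = sin(3) ≈ 0.1411, RHS = sin(1) + sin(2) ≈ 1.751 → counterexample
(5, 1): LHS = sin(6) ≈ -0.2794, RHS = sin(5) + sin(1) ≈ -0.1175 → counterexample
(3, 4): LHS = sin(7) ≈ 0.657, RHS = sin(4) + sin(3) ≈ -0.6157 → counterexample
(1, 7): LHS = sin(8) ≈ 0.9894, RHS = sin(7) + sin(1) ≈ 1.498 → counterexample
(2, 0): LHS = sin(2) ≈ 0.9093, RHS = sin(2) ≈ 0.9093 → satisfies claim

That makes 5 counterexamples.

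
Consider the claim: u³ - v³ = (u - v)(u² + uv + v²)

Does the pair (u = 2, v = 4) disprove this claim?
Substituting u = 2, v = 4:
LHS = 2³ - 4³ = -56
RHS = (2 - 4)(2² + 2·4 + 4²) = -56

The sides agree, so this pair does not disprove the claim.

Answer: No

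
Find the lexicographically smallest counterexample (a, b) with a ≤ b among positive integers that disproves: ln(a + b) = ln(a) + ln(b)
(a, b) = (1, 1)

Substituting (1, 1) into the claim:
LHS = ln(1 + 1) = ln(2) ≈ 0.6931
RHS = ln(1) + ln(1) = 0

Since LHS ≠ RHS, this pair disproves the claim, and no lexicographically smaller pair (a ≤ b, positive integers) does.

For instance (2, 4) is also a counterexample (LHS = ln(6) ≈ 1.792, RHS = ln(2) + ln(4) ≈ 2.079), but it's lexicographically larger.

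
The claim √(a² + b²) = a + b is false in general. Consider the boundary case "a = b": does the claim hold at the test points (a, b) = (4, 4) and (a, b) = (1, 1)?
No, fails at both test points

At (4, 4): LHS = 4·√(2) ≈ 5.657 ≠ RHS = 8
At (1, 1): LHS = √(2) ≈ 1.414 ≠ RHS = 2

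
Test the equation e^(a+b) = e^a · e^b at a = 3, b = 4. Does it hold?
Holds

Substituting a = 3, b = 4:

LHS = e^(3+4) = e^7 ≈ 1097
RHS = e^3 · e^4 = e^7 ≈ 1097

LHS = RHS, so the equation holds at this point.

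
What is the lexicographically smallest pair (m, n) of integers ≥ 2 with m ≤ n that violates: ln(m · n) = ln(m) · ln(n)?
(m, n) = (2, 2)

Substituting (2, 2) into the claim:
LHS = ln(2 · 2) = ln(4) ≈ 1.386
RHS = ln(2) · ln(2) = ln(2)² ≈ 0.4805

Since LHS ≠ RHS, this pair disproves the claim, and no lexicographically smaller pair (m ≤ n, integers ≥ 2) does.

For instance (3, 4) is also a counterexample (LHS = ln(12) ≈ 2.485, RHS = ln(3)·ln(4) ≈ 1.523), but it's lexicographically larger.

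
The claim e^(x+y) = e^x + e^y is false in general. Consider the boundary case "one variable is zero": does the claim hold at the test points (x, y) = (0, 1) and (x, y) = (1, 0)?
At (0, 1): LHS = e ≈ 2.718 ≠ RHS = 1 + e ≈ 3.718
At (1, 0): LHS = e ≈ 2.718 ≠ RHS = 1 + e ≈ 3.718

Answer: No, fails at both test points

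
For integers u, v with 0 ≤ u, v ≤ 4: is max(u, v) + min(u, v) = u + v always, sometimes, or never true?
Always true

The identity holds for every pair in the range. For instance at (u, v) = (0, 1): both sides equal 1.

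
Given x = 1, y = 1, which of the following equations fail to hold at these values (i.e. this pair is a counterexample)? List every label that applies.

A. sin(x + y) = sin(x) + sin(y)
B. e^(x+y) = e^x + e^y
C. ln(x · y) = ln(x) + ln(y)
A, B

Evaluating each claim at the given values:
A. LHS = sin(2) ≈ 0.9093, RHS = 2·sin(1) ≈ 1.683 → fails here (LHS ≠ RHS)
B. LHS = e^2 ≈ 7.389, RHS = 2·e ≈ 5.437 → fails here (LHS ≠ RHS)
C. LHS = 0, RHS = 0 → holds here (LHS = RHS)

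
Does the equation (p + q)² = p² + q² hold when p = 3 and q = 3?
Fails

Substituting p = 3, q = 3:

LHS = (3 + 3)² = 36
RHS = 3² + 3² = 18

LHS ≠ RHS, so the equation does not hold at this point.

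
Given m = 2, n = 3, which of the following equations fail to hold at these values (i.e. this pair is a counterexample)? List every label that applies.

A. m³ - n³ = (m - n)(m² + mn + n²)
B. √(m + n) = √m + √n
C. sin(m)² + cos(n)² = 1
B, C

Evaluating each claim at the given values:
A. LHS = -19, RHS = -19 → holds here (LHS = RHS)
B. LHS = √(5) ≈ 2.236, RHS = √(2) + √(3) ≈ 3.146 → fails here (LHS ≠ RHS)
C. LHS = sin(2)² + cos(3)² ≈ 1.807, RHS = 1 → fails here (LHS ≠ RHS)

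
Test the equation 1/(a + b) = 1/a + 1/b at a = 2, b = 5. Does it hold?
Fails

Substituting a = 2, b = 5:

LHS = 1/(2 + 5) = 1/7
RHS = 1/2 + 1/5 = 7/10

LHS ≠ RHS, so the equation does not hold at this point.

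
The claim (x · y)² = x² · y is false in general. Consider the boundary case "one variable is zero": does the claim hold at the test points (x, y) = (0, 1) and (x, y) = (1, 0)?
Yes, holds at both test points

At (0, 1): LHS = 0, RHS = 0 → equal
At (1, 0): LHS = 0, RHS = 0 → equal

So the claim does hold at both of these boundary points, even though it is not an identity.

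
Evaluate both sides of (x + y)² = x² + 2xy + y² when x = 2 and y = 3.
LHS = (2 + 3)² = 25
RHS = 2² + 2·2·3 + 3² = 25

LHS = RHS: the two sides agree.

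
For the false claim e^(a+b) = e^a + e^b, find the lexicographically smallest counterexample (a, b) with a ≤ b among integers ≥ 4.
(a, b) = (4, 4)

Substituting (4, 4) into the claim:
LHS = e^(4+4) = e^8 ≈ 2981
RHS = e^4 + e^4 = 2·e^4 ≈ 109.2

Since LHS ≠ RHS, this pair disproves the claim, and no lexicographically smaller pair (a ≤ b, integers ≥ 4) does.

For instance (4, 5) is also a counterexample (LHS = e^9 ≈ 8103, RHS = e^4 + e^5 ≈ 203), but it's lexicographically larger.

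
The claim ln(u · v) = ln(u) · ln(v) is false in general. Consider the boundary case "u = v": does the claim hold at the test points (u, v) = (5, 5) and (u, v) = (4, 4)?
At (5, 5): LHS = ln(25) ≈ 3.219 ≠ RHS = ln(5)² ≈ 2.59
At (4, 4): LHS = ln(16) ≈ 2.773 ≠ RHS = ln(4)² ≈ 1.922

Answer: No, fails at both test points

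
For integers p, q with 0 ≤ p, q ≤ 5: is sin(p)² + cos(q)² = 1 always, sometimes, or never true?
It holds at (p, q) = (4, 4) (both sides equal 1), but fails at (p, q) = (2, 5) (LHS = cos(5)² + sin(2)² ≈ 0.9073, RHS = 1).

Answer: Sometimes true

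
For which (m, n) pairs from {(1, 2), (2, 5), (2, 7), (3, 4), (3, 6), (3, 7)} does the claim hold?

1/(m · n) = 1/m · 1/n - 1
Testing each pair:
(1, 2): LHS = 1/2, RHS = -1/2 → fails
(2, 5): LHS = 1/10, RHS = -9/10 → fails
(2, 7): LHS = 1/14, RHS = -13/14 → fails
(3, 4): LHS = 1/12, RHS = -11/12 → fails
(3, 6): LHS = 1/18, RHS = -17/18 → fails
(3, 7): LHS = 1/21, RHS = -20/21 → fails

No pair satisfies the claim.

Answer: None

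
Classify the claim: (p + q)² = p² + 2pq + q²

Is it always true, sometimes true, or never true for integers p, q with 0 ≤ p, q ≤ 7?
The identity holds for every pair in the range. For instance at (p, q) = (2, 6): both sides equal 64.

Answer: Always true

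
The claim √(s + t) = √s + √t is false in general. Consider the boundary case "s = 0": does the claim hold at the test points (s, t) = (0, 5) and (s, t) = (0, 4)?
At (0, 5): LHS = √(5) ≈ 2.236, RHS = √(5) ≈ 2.236 → equal
At (0, 4): LHS = 2, RHS = 2 → equal

So the claim does hold at both of these boundary points, even though it is not an identity.

Answer: Yes, holds at both test points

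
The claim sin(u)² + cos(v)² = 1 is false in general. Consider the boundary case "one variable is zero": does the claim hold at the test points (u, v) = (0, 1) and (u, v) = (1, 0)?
No, fails at both test points

At (0, 1): LHS = cos(1)² ≈ 0.2919 ≠ RHS = 1
At (1, 0): LHS = sin(1)² + 1 ≈ 1.708 ≠ RHS = 1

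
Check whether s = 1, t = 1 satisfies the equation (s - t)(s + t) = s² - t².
Substituting s = 1, t = 1:

LHS = (1 - 1)(1 + 1) = 0
RHS = 1² - 1² = 0

LHS = RHS, so the equation holds at this point.

Answer: Holds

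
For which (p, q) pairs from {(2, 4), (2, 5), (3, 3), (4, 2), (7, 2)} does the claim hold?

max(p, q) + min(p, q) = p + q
Testing each pair:
(2, 4): LHS = 6, RHS = 6 → holds
(2, 5): LHS = 7, RHS = 7 → holds
(3, 3): LHS = 6, RHS = 6 → holds
(4, 2): LHS = 6, RHS = 6 → holds
(7, 2): LHS = 9, RHS = 9 → holds

Every pair satisfies the claim.

Answer: All pairs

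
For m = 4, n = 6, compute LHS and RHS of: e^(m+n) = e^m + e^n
LHS = e^(4+6) = e^10 ≈ 22026.5
RHS = e^4 + e^6 ≈ 458

LHS ≠ RHS (they differ by about 21568.4), so the equation does not hold here.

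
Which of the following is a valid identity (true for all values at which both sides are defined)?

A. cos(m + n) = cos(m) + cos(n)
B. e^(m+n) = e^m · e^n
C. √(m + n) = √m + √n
A: fails at (2, 3) — LHS = cos(5) ≈ 0.2837, RHS = cos(3) + cos(2) ≈ -1.406.
B: holds — e.g. at (4, 5), both sides equal e^9 ≈ 8103.
C: fails at (1, 5) — LHS = √(6) ≈ 2.449, RHS = 1 + √(5) ≈ 3.236.

Answer: B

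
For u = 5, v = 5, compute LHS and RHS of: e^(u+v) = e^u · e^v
LHS = e^(5+5) = e^10 ≈ 22026.5
RHS = e^5 · e^5 = e^10 ≈ 22026.5

LHS = RHS: the two sides agree.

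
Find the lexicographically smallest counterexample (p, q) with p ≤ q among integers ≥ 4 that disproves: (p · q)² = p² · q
Substituting (4, 4) into the claim:
LHS = (4 · 4)² = 256
RHS = 4² · 4 = 64

Since LHS ≠ RHS, this pair disproves the claim, and no lexicographically smaller pair (p ≤ q, integers ≥ 4) does.

For instance (8, 9) is also a counterexample (LHS = 5184, RHS = 576), but it's lexicographically larger.

Answer: (p, q) = (4, 4)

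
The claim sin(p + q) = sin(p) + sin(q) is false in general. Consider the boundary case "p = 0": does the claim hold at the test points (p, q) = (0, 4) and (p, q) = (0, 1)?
At (0, 4): LHS = sin(4) ≈ -0.7568, RHS = sin(4) ≈ -0.7568 → equal
At (0, 1): LHS = sin(1) ≈ 0.8415, RHS = sin(1) ≈ 0.8415 → equal

So the claim does hold at both of these boundary points, even though it is not an identity.

Answer: Yes, holds at both test points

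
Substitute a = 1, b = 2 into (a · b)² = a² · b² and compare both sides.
LHS = (1 · 2)² = 4
RHS = 1² · 2² = 4

LHS = RHS: the two sides agree.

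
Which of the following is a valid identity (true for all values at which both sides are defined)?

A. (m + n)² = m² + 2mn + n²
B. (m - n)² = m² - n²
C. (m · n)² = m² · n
A

A: holds — e.g. at (4, 5), both sides equal 81.
B: fails at (3, 7) — LHS = 16, RHS = -40.
C: fails at (3, 7) — LHS = 441, RHS = 63.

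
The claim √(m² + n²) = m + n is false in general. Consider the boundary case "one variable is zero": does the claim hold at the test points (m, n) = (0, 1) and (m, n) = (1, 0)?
At (0, 1): LHS = 1, RHS = 1 → equal
At (1, 0): LHS = 1, RHS = 1 → equal

So the claim does hold at both of these boundary points, even though it is not an identity.

Answer: Yes, holds at both test points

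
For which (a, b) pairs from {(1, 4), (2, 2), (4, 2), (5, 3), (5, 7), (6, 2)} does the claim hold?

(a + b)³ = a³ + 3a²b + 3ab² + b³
All pairs

Testing each pair:
(1, 4): LHS = 125, RHS = 125 → holds
(2, 2): LHS = 64, RHS = 64 → holds
(4, 2): LHS = 216, RHS = 216 → holds
(5, 3): LHS = 512, RHS = 512 → holds
(5, 7): LHS = 1728, RHS = 1728 → holds
(6, 2): LHS = 512, RHS = 512 → holds

Every pair satisfies the claim.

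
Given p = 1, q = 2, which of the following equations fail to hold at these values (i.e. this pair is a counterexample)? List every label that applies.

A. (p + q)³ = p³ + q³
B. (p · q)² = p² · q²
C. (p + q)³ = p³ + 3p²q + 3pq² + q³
A

Evaluating each claim at the given values:
A. LHS = 27, RHS = 9 → fails here (LHS ≠ RHS)
B. LHS = 4, RHS = 4 → holds here (LHS = RHS)
C. LHS = 27, RHS = 27 → holds here (LHS = RHS)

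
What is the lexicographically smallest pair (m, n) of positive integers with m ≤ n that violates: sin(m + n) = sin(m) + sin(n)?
Substituting (1, 1) into the claim:
LHS = sin(1 + 1) = sin(2) ≈ 0.9093
RHS = sin(1) + sin(1) = 2·sin(1) ≈ 1.683

Since LHS ≠ RHS, this pair disproves the claim, and no lexicographically smaller pair (m ≤ n, positive integers) does.

For instance (2, 2) is also a counterexample (LHS = sin(4) ≈ -0.7568, RHS = 2·sin(2) ≈ 1.819), but it's lexicographically larger.

Answer: (m, n) = (1, 1)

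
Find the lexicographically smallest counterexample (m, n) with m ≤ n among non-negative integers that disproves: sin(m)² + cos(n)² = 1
(m, n) = (0, 1)

Substituting (0, 1) into the claim:
LHS = sin(0)² + cos(1)² = cos(1)² ≈ 0.2919
RHS = 1

Since LHS ≠ RHS, this pair disproves the claim, and no lexicographically smaller pair (m ≤ n, non-negative integers) does.

For instance (3, 5) is also a counterexample (LHS = sin(3)² + cos(5)² ≈ 0.1004, RHS = 1), but it's lexicographically larger.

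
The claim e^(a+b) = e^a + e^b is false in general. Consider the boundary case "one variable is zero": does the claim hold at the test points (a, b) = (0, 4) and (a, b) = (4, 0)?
No, fails at both test points

At (0, 4): LHS = e^4 ≈ 54.6 ≠ RHS = 1 + e^4 ≈ 55.6
At (4, 0): LHS = e^4 ≈ 54.6 ≠ RHS = 1 + e^4 ≈ 55.6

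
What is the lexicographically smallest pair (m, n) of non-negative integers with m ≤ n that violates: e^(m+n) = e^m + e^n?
Substituting (0, 0) into the claim:
LHS = e^(0+0) = 1
RHS = e^0 + e^0 = 2

Since LHS ≠ RHS, this pair disproves the claim, and no lexicographically smaller pair (m ≤ n, non-negative integers) does.

For instance (0, 6) is also a counterexample (LHS = e^6 ≈ 403.4, RHS = 1 + e^6 ≈ 404.4), but it's lexicographically larger.

Answer: (m, n) = (0, 0)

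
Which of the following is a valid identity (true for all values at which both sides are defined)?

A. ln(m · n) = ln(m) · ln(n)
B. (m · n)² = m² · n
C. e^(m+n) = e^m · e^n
A: fails at (1, 3) — LHS = ln(3) ≈ 1.099, RHS = 0.
B: fails at (2, 4) — LHS = 64, RHS = 16.
C: holds — e.g. at (1, 5), both sides equal e^6 ≈ 403.4.

Answer: C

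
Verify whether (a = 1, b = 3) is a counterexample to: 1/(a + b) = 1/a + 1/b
Substituting a = 1, b = 3:
LHS = 1/(1 + 3) = 1/4
RHS = 1/1 + 1/3 = 4/3

Since LHS ≠ RHS, this pair disproves the claim.

Answer: Yes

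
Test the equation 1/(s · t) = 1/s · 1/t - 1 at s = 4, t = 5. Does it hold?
Fails

Substituting s = 4, t = 5:

LHS = 1/(4 · 5) = 1/20
RHS = 1/4 · 1/5 - 1 = -19/20

LHS ≠ RHS, so the equation does not hold at this point.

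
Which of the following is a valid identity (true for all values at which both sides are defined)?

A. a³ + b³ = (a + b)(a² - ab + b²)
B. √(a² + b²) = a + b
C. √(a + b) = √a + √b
A

A: holds — e.g. at (3, 3), both sides equal 54.
B: fails at (1, 3) — LHS = √(10) ≈ 3.162, RHS = 4.
C: fails at (6, 7) — LHS = √(13) ≈ 3.606, RHS = √(6) + √(7) ≈ 5.095.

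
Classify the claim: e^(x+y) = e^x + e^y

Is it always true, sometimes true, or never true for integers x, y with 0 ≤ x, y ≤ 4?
The claim fails for every pair in the range. For instance at (x, y) = (2, 1): LHS = e^3 ≈ 20.09, RHS = e + e^2 ≈ 10.11.

Answer: Never true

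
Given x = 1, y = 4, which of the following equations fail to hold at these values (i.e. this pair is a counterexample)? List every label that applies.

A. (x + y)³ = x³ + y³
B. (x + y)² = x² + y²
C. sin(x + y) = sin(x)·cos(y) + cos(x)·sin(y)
A, B

Evaluating each claim at the given values:
A. LHS = 125, RHS = 65 → fails here (LHS ≠ RHS)
B. LHS = 25, RHS = 17 → fails here (LHS ≠ RHS)
C. LHS = sin(5) ≈ -0.9589, RHS = sin(1)·cos(4) + sin(4)·cos(1) ≈ -0.9589 → holds here (LHS = RHS)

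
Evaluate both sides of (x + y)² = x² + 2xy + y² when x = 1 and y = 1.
LHS = (1 + 1)² = 4
RHS = 1² + 2·1·1 + 1² = 4

LHS = RHS: the two sides agree.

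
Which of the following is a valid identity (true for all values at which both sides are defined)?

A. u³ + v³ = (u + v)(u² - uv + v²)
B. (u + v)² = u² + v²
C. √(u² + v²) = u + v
A: holds — e.g. at (1, 1), both sides equal 2.
B: fails at (4, 4) — LHS = 64, RHS = 32.
C: fails at (4, 6) — LHS = 2·√(13) ≈ 7.211, RHS = 10.

Answer: A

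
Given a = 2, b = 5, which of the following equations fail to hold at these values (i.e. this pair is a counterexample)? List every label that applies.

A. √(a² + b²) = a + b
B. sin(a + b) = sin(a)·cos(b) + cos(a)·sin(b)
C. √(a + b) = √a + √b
Evaluating each claim at the given values:
A. LHS = √(29) ≈ 5.385, RHS = 7 → fails here (LHS ≠ RHS)
B. LHS = sin(7) ≈ 0.657, RHS = sin(2)·cos(5) + sin(5)·cos(2) ≈ 0.657 → holds here (LHS = RHS)
C. LHS = √(7) ≈ 2.646, RHS = √(2) + √(5) ≈ 3.65 → fails here (LHS ≠ RHS)

Answer: A, C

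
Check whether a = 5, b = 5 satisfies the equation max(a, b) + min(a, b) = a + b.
Substituting a = 5, b = 5:

LHS = max(5, 5) + min(5, 5) = 10
RHS = 5 + 5 = 10

LHS = RHS, so the equation holds at this point.

Answer: Holds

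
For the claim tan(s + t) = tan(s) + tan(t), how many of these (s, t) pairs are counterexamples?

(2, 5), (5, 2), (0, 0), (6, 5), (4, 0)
3

Testing each pair:
(2, 5): LHS = tan(7) ≈ 0.8714, RHS = tan(5) + tan(2) ≈ -5.566 → counterexample
(5, 2): LHS = tan(7) ≈ 0.8714, RHS = tan(5) + tan(2) ≈ -5.566 → counterexample
(0, 0): LHS = 0, RHS = 0 → satisfies claim
(6, 5): LHS = tan(11) ≈ -226, RHS = tan(5) + tan(6) ≈ -3.672 → counterexample
(4, 0): LHS = tan(4) ≈ 1.158, RHS = tan(4) ≈ 1.158 → satisfies claim

That makes 3 counterexamples.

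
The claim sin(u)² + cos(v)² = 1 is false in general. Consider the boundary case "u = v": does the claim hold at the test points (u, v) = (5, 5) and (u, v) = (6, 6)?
Yes, holds at both test points

At (5, 5): LHS = cos(5)² + sin(5)² = 1, RHS = 1 → equal
At (6, 6): LHS = sin(6)² + cos(6)² = 1, RHS = 1 → equal

So the claim does hold at both of these boundary points, even though it is not an identity.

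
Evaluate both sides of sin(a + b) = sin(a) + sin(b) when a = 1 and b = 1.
LHS = sin(1 + 1) = sin(2) ≈ 0.9093
RHS = sin(1) + sin(1) = 2·sin(1) ≈ 1.683

LHS ≠ RHS (they differ by about 0.7736), so the equation does not hold here.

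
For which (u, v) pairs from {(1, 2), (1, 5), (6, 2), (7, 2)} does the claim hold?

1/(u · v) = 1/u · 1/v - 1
Testing each pair:
(1, 2): LHS = 1/2, RHS = -1/2 → fails
(1, 5): LHS = 1/5, RHS = -4/5 → fails
(6, 2): LHS = 1/12, RHS = -11/12 → fails
(7, 2): LHS = 1/14, RHS = -13/14 → fails

No pair satisfies the claim.

Answer: None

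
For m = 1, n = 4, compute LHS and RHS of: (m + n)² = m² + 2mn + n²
LHS = (1 + 4)² = 25
RHS = 1² + 2·1·4 + 4² = 25

LHS = RHS: the two sides agree.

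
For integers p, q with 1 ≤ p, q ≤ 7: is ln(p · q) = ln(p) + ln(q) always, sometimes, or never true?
The identity holds for every pair in the range. For instance at (p, q) = (7, 6): both sides equal ln(42) ≈ 3.738.

Answer: Always true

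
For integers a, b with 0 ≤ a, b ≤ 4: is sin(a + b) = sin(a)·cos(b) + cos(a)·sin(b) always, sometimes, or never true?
Always true

The identity holds for every pair in the range. For instance at (a, b) = (3, 3): both sides equal sin(6) ≈ -0.2794.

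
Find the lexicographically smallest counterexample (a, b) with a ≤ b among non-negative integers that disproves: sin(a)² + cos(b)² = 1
Substituting (0, 1) into the claim:
LHS = sin(0)² + cos(1)² = cos(1)² ≈ 0.2919
RHS = 1

Since LHS ≠ RHS, this pair disproves the claim, and no lexicographically smaller pair (a ≤ b, non-negative integers) does.

For instance (1, 6) is also a counterexample (LHS = sin(1)² + cos(6)² ≈ 1.63, RHS = 1), but it's lexicographically larger.

Answer: (a, b) = (0, 1)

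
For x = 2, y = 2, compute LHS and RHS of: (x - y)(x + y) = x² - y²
LHS = (2 - 2)(2 + 2) = 0
RHS = 2² - 2² = 0

LHS = RHS: the two sides agree.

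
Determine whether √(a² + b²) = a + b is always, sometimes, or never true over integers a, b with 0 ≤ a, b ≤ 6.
It holds at (a, b) = (2, 0) (both sides equal 2), but fails at (a, b) = (4, 5) (LHS = √(41) ≈ 6.403, RHS = 9).

Answer: Sometimes true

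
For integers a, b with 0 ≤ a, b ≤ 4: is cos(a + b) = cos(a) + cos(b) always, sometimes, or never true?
The claim fails for every pair in the range. For instance at (a, b) = (4, 4): LHS = cos(8) ≈ -0.1455, RHS = 2·cos(4) ≈ -1.307.

Answer: Never true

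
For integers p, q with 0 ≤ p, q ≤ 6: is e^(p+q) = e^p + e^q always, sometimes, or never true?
The claim fails for every pair in the range. For instance at (p, q) = (4, 0): LHS = e^4 ≈ 54.6, RHS = 1 + e^4 ≈ 55.6.

Answer: Never true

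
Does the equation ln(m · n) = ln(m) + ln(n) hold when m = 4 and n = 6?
Substituting m = 4, n = 6:

LHS = ln(4 · 6) = ln(24) ≈ 3.178
RHS = ln(4) + ln(6) ≈ 3.178

LHS = RHS, so the equation holds at this point.

Answer: Holds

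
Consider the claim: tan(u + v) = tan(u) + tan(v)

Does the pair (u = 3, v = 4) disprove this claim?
Yes

Substituting u = 3, v = 4:
LHS = tan(3 + 4) = tan(7) ≈ 0.8714
RHS = tan(3) + tan(4) ≈ 1.015

Since LHS ≠ RHS, this pair disproves the claim.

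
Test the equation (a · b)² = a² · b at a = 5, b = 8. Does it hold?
Substituting a = 5, b = 8:

LHS = (5 · 8)² = 1600
RHS = 5² · 8 = 200

LHS ≠ RHS, so the equation does not hold at this point.

Answer: Fails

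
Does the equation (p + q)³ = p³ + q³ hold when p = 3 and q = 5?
Substituting p = 3, q = 5:

LHS = (3 + 5)³ = 512
RHS = 3³ + 5³ = 152

LHS ≠ RHS, so the equation does not hold at this point.

Answer: Fails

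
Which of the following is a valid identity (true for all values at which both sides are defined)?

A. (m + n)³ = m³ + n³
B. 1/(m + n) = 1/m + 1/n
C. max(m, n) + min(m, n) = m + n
C

A: fails at (2, 5) — LHS = 343, RHS = 133.
B: fails at (3, 3) — LHS = 1/6, RHS = 2/3.
C: holds — e.g. at (2, 3), both sides equal 5.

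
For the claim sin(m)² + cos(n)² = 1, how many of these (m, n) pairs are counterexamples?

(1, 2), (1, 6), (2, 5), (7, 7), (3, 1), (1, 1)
Testing each pair:
(1, 2): LHS = cos(2)² + sin(1)² ≈ 0.8813, RHS = 1 → counterexample
(1, 6): LHS = sin(1)² + cos(6)² ≈ 1.63, RHS = 1 → counterexample
(2, 5): LHS = cos(5)² + sin(2)² ≈ 0.9073, RHS = 1 → counterexample
(7, 7): LHS = sin(7)² + cos(7)² = 1, RHS = 1 → satisfies claim
(3, 1): LHS = sin(3)² + cos(1)² ≈ 0.3118, RHS = 1 → counterexample
(1, 1): LHS = cos(1)² + sin(1)² = 1, RHS = 1 → satisfies claim

That makes 4 counterexamples.

Answer: 4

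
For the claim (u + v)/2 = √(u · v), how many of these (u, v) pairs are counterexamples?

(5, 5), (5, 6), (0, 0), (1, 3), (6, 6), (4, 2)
3

Testing each pair:
(5, 5): LHS = 5, RHS = 5 → satisfies claim
(5, 6): LHS = 11/2, RHS = √(30) ≈ 5.477 → counterexample
(0, 0): LHS = 0, RHS = 0 → satisfies claim
(1, 3): LHS = 2, RHS = √(3) ≈ 1.732 → counterexample
(6, 6): LHS = 6, RHS = 6 → satisfies claim
(4, 2): LHS = 3, RHS = 2·√(2) ≈ 2.828 → counterexample

That makes 3 counterexamples.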